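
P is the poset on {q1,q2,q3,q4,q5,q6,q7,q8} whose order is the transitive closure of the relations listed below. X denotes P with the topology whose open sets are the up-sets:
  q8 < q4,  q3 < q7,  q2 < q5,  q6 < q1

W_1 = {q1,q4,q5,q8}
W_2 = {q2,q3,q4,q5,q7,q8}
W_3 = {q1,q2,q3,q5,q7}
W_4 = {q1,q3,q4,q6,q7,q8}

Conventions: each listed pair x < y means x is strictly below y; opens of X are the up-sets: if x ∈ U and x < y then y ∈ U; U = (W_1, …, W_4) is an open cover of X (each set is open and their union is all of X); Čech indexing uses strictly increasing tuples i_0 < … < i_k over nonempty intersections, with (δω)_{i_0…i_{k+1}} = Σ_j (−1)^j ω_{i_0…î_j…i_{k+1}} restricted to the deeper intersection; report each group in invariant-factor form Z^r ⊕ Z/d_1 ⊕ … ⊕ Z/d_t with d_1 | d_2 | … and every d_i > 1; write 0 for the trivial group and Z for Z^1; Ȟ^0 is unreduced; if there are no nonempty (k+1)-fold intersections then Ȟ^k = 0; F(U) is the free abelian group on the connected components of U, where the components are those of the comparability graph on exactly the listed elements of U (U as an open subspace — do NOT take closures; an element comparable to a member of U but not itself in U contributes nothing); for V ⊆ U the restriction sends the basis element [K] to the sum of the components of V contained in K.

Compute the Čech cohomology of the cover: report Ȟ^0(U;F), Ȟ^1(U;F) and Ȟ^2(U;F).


cover nerve:
  W12={q4,q5,q8} W13={q1,q5} W14={q1,q4,q8} W23={q2,q3,q5,q7} W24={q3,q4,q7,q8} W34={q1,q3,q7}
  W123={q5} W124={q4,q8} W134={q1} W234={q3,q7}
components per intersection:
  W1: {q1} {q4,q8} {q5}
  W2: {q2,q5} {q3,q7} {q4,q8}
  W3: {q1} {q2,q5} {q3,q7}
  W4: {q1,q6} {q3,q7} {q4,q8}
  W12: {q4,q8} {q5}
  W13: {q1} {q5}
  W14: {q1} {q4,q8}
  W23: {q2,q5} {q3,q7}
  W24: {q3,q7} {q4,q8}
  W34: {q1} {q3,q7}
  W123: {q5}
  W124: {q4,q8}
  W134: {q1}
  W234: {q3,q7}
C dims 12,12,4; δ0: rk 8, SNF 1^8; δ1: rk 4, SNF 1^4
Ȟ^0: (12−8)−0=4 ⇒ Z^4
Ȟ^1: (12−4)−8=0 ⇒ 0
Ȟ^2: (4−0)−4=0 ⇒ 0

Ȟ^0(U;F) ≅ Z^4, Ȟ^1(U;F) ≅ 0, Ȟ^2(U;F) ≅ 0


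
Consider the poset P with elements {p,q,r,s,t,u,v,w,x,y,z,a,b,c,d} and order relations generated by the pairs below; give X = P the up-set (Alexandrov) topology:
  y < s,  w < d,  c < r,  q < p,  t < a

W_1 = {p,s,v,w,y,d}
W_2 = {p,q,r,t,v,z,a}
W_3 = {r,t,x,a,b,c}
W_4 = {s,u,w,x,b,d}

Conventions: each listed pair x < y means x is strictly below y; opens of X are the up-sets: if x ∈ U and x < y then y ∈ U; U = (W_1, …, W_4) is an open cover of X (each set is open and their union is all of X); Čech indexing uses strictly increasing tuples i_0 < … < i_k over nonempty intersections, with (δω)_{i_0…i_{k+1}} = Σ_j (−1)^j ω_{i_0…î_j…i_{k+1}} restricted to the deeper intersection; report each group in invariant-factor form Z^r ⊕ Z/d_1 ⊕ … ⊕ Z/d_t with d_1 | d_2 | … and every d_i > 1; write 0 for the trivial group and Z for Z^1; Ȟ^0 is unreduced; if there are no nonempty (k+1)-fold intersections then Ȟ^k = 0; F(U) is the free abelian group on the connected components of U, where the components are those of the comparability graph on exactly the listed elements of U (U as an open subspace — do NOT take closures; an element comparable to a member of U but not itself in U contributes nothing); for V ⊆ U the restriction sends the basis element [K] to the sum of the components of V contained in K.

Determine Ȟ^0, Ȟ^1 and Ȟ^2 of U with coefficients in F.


nerve of the cover:
  W12={p,v} W14={s,w,d} W23={r,t,a} W34={x,b}
components per intersection:
  W1: {p} {s,y} {v} {w,d}
  W2: {p,q} {r} {t,a} {v} {z}
  W3: {r,c} {t,a} {x} {b}
  W4: {s} {u} {w,d} {x} {b}
  W12: {p} {v}
  W14: {s} {w,d}
  W23: {r} {t,a}
  W34: {x} {b}
C dims 18,8; δ0: rk 8, SNF 1^8
Ȟ^0 = (18 − 8) − 0 = 10, so Ȟ^0 ≅ Z^10
Ȟ^1 = (8 − 0) − 8 = 0, so Ȟ^1 ≅ 0
Ȟ^2 = (0 − 0) − 0 = 0, so Ȟ^2 ≅ 0

Ȟ^0(U;F) ≅ Z^10,  Ȟ^1(U;F) ≅ 0,  Ȟ^2(U;F) ≅ 0


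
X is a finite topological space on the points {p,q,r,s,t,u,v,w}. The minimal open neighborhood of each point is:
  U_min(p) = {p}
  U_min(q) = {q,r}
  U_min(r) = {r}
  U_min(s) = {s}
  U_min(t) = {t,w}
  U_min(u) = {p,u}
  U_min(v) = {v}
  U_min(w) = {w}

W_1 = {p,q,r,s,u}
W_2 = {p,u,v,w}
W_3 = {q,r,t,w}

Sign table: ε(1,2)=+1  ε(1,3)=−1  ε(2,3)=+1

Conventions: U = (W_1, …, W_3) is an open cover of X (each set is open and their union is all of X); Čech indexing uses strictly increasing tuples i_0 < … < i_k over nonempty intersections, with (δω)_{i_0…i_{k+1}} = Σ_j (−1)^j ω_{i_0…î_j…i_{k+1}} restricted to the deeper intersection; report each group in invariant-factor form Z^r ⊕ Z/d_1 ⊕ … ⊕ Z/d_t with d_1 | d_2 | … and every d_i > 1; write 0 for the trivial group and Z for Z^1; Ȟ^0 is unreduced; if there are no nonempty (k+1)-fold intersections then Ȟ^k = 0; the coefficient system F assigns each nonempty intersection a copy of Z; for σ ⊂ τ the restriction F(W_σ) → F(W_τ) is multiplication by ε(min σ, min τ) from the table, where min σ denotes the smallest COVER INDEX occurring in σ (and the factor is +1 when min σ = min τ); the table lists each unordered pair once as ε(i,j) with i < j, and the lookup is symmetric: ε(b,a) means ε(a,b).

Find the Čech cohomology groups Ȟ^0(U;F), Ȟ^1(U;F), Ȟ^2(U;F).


nerve simplices:
  W12={p,u} W13={q,r} W23={w}
C dims 3,3; δ0: rk 3, SNF 1^2·2
degree 0: 3−3−0 = 0 → Ȟ^0 ≅ 0
degree 1: 3−0−3 = 0 plus torsion [2] → Ȟ^1 ≅ Z/2
degree 2: 0−0−0 = 0 → Ȟ^2 ≅ 0

Ȟ^0 ≅ 0,  Ȟ^1 ≅ Z/2,  Ȟ^2 ≅ 0


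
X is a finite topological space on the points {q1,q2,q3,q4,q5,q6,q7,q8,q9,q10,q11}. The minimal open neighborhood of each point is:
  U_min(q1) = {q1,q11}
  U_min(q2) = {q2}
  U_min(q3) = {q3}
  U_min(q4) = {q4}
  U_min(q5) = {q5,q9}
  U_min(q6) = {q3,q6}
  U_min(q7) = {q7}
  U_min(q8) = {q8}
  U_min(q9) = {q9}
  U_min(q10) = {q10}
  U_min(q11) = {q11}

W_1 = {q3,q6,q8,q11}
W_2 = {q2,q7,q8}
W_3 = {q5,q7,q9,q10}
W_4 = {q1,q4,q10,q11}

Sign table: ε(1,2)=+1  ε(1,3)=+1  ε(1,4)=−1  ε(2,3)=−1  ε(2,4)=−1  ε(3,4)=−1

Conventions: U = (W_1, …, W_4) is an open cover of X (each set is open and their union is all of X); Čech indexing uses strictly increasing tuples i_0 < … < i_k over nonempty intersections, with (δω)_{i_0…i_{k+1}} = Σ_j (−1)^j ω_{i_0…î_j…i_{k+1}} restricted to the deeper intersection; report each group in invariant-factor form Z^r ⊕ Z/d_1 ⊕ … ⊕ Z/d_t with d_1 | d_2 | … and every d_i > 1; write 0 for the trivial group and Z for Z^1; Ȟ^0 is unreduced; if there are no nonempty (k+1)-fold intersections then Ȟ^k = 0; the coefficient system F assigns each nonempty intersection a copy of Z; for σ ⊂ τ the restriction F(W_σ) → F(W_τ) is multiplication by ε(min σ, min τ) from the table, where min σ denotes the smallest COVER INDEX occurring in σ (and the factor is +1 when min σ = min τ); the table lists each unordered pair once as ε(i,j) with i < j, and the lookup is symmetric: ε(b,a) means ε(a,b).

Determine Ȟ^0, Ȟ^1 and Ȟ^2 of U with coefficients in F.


intersection data:
  W12={q8} W14={q11} W23={q7} W34={q10}
C dims 4,4; δ0: rk 4, SNF 1^3·2
Ȟ^0 = (4 − 4) − 0 = 0, so Ȟ^0 ≅ 0
Ȟ^1 = (4 − 0) − 4 = 0 plus torsion [2], so Ȟ^1 ≅ Z/2
Ȟ^2 = (0 − 0) − 0 = 0, so Ȟ^2 ≅ 0

Ȟ^0(U;F) ≅ 0, Ȟ^1(U;F) ≅ Z/2 and Ȟ^2(U;F) ≅ 0


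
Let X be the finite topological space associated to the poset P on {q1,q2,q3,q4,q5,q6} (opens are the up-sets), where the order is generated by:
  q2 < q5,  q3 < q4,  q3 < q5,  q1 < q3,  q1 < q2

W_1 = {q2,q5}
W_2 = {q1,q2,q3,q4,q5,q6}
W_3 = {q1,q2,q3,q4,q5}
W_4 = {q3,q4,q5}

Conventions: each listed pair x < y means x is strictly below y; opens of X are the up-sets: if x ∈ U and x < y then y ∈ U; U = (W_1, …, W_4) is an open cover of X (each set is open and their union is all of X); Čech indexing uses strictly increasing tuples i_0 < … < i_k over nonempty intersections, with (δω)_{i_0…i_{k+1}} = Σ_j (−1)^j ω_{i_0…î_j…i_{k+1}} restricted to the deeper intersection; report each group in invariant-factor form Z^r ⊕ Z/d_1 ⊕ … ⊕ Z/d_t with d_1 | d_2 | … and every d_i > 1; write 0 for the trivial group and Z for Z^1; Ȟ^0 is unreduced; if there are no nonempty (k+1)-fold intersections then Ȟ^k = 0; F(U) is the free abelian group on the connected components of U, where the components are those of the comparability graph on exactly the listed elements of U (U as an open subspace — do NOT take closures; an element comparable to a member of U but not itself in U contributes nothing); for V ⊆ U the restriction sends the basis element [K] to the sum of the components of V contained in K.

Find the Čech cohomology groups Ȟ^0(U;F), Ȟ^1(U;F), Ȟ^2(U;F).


nerve simplices:
  W12={q2,q5} W13={q2,q5} W14={q5} W23={q1,q2,q3,q4,q5} W24={q3,q4,q5} W34={q3,q4,q5}
  W123={q2,q5} W124={q5} W134={q5} W234={q3,q4,q5}
  W1234={q5}
components per intersection:
  W1: {q2,q5}
  W2: {q1,q2,q3,q4,q5} {q6}
  W3: {q1,q2,q3,q4,q5}
  W4: {q3,q4,q5}
  W12: {q2,q5}
  W13: {q2,q5}
  W14: {q5}
  W23: {q1,q2,q3,q4,q5}
  W24: {q3,q4,q5}
  W34: {q3,q4,q5}
  W123: {q2,q5}
  W124: {q5}
  W134: {q5}
  W234: {q3,q4,q5}
  W1234: {q5}
C dims 5,6,4,1; δ0: rk 3, SNF 1^3; δ1: rk 3, SNF 1^3; δ2: rk 1, SNF 1^1
degree 0: 5−3−0 = 2 → Ȟ^0 ≅ Z^2
degree 1: 6−3−3 = 0 → Ȟ^1 ≅ 0
degree 2: 4−1−3 = 0 → Ȟ^2 ≅ 0

Ȟ^0 = Z^2,  Ȟ^1 = 0,  Ȟ^2 = 0


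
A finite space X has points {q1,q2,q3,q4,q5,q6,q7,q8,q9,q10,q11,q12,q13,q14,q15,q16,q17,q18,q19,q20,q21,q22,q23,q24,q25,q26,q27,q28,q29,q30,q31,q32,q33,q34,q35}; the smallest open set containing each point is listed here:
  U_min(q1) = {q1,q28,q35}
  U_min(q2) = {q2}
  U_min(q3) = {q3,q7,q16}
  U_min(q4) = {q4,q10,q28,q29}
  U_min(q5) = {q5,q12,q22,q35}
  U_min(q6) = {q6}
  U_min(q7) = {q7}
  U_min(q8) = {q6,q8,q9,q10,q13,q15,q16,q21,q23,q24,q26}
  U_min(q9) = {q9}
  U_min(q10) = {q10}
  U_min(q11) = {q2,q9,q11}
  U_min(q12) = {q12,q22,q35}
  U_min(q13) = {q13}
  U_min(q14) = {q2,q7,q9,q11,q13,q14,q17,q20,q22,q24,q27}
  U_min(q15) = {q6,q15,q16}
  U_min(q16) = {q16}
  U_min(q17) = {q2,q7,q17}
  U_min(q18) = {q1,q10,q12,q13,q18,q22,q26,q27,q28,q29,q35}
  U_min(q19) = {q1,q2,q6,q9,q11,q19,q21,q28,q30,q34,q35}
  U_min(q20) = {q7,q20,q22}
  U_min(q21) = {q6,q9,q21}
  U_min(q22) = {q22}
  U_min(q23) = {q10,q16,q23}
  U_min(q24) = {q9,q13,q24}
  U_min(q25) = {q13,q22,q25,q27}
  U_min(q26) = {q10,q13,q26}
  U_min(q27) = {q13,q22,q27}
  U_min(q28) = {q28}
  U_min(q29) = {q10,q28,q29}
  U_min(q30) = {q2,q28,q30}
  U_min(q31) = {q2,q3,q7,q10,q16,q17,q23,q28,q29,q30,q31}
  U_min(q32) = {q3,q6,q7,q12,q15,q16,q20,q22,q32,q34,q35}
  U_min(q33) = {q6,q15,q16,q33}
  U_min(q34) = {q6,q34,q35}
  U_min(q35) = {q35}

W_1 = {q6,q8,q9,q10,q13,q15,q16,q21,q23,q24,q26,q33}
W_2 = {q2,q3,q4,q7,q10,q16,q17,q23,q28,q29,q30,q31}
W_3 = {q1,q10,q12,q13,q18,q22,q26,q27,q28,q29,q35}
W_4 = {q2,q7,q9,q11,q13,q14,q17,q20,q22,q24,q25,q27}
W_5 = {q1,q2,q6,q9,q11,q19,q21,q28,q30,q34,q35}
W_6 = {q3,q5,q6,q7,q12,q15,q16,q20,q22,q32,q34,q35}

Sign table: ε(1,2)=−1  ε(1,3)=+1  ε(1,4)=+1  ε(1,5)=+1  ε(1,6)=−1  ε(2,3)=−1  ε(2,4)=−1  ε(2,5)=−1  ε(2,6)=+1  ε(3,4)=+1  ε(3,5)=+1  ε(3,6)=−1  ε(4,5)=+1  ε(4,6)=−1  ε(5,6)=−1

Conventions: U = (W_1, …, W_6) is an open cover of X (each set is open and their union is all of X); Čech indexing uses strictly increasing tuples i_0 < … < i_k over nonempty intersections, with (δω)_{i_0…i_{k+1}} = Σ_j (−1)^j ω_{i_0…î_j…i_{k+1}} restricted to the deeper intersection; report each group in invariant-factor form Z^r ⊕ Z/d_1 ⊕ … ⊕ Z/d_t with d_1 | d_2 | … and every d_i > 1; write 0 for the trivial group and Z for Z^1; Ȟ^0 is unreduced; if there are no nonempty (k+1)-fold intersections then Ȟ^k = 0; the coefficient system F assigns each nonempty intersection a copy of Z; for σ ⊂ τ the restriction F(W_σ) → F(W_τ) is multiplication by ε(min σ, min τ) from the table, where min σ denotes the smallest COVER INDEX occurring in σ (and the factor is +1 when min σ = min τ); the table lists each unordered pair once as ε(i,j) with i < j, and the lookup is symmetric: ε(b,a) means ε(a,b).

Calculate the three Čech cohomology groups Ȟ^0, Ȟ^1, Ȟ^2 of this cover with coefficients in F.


intersection data:
  W12={q10,q16,q23} W13={q10,q13,q26} W14={q9,q13,q24} W15={q6,q9,q21} W16={q6,q15,q16} W23={q10,q28,q29} W24={q2,q7,q17} W25={q2,q28,q30} W26={q3,q7,q16} W34={q13,q22,q27} W35={q1,q28,q35} W36={q12,q22,q35} W45={q2,q9,q11} W46={q7,q20,q22} W56={q6,q34,q35}
  W123={q10} W126={q16} W134={q13} W145={q9} W156={q6} W235={q28} W245={q2} W246={q7} W346={q22} W356={q35}
C dims 6,15,10; δ0: rk 5, SNF 1^5; δ1: rk 10, SNF 1^9·2
Ȟ^0 = (6 − 5) − 0 = 1, so Ȟ^0 ≅ Z
Ȟ^1 = (15 − 10) − 5 = 0, so Ȟ^1 ≅ 0
Ȟ^2 = (10 − 0) − 10 = 0 plus torsion [2], so Ȟ^2 ≅ Z/2

Ȟ^0 = Z,  Ȟ^1 = 0,  Ȟ^2 = Z/2


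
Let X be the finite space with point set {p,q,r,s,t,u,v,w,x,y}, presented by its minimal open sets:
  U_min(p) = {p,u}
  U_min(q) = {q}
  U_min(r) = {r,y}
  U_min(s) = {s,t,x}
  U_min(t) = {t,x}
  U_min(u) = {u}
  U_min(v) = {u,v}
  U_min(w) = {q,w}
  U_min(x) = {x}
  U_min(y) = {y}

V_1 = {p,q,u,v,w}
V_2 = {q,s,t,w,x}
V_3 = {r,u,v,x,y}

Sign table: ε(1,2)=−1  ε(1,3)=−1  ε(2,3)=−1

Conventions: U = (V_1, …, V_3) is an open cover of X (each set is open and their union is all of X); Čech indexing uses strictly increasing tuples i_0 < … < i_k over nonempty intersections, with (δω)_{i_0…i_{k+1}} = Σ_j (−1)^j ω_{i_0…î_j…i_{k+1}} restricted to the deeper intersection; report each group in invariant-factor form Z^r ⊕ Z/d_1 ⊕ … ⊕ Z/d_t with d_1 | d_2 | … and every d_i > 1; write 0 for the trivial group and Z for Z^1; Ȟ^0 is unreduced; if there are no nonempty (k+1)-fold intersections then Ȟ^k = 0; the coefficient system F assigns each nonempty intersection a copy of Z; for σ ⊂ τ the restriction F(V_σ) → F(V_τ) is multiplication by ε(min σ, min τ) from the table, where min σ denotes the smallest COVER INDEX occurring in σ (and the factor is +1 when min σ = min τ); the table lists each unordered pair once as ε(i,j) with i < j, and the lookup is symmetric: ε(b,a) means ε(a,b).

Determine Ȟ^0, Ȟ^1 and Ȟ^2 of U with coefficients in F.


Ȟ^0 = 0,  Ȟ^1 = Z/2,  Ȟ^2 = 0

nonempty overlaps:
  V12={q,w} V13={u,v} V23={x}
C dims 3,3; δ0: rk 3, SNF 1^2·2
degree 0: 3−3−0 = 0 → Ȟ^0 ≅ 0
degree 1: 3−0−3 = 0 plus torsion [2] → Ȟ^1 ≅ Z/2
degree 2: 0−0−0 = 0 → Ȟ^2 ≅ 0


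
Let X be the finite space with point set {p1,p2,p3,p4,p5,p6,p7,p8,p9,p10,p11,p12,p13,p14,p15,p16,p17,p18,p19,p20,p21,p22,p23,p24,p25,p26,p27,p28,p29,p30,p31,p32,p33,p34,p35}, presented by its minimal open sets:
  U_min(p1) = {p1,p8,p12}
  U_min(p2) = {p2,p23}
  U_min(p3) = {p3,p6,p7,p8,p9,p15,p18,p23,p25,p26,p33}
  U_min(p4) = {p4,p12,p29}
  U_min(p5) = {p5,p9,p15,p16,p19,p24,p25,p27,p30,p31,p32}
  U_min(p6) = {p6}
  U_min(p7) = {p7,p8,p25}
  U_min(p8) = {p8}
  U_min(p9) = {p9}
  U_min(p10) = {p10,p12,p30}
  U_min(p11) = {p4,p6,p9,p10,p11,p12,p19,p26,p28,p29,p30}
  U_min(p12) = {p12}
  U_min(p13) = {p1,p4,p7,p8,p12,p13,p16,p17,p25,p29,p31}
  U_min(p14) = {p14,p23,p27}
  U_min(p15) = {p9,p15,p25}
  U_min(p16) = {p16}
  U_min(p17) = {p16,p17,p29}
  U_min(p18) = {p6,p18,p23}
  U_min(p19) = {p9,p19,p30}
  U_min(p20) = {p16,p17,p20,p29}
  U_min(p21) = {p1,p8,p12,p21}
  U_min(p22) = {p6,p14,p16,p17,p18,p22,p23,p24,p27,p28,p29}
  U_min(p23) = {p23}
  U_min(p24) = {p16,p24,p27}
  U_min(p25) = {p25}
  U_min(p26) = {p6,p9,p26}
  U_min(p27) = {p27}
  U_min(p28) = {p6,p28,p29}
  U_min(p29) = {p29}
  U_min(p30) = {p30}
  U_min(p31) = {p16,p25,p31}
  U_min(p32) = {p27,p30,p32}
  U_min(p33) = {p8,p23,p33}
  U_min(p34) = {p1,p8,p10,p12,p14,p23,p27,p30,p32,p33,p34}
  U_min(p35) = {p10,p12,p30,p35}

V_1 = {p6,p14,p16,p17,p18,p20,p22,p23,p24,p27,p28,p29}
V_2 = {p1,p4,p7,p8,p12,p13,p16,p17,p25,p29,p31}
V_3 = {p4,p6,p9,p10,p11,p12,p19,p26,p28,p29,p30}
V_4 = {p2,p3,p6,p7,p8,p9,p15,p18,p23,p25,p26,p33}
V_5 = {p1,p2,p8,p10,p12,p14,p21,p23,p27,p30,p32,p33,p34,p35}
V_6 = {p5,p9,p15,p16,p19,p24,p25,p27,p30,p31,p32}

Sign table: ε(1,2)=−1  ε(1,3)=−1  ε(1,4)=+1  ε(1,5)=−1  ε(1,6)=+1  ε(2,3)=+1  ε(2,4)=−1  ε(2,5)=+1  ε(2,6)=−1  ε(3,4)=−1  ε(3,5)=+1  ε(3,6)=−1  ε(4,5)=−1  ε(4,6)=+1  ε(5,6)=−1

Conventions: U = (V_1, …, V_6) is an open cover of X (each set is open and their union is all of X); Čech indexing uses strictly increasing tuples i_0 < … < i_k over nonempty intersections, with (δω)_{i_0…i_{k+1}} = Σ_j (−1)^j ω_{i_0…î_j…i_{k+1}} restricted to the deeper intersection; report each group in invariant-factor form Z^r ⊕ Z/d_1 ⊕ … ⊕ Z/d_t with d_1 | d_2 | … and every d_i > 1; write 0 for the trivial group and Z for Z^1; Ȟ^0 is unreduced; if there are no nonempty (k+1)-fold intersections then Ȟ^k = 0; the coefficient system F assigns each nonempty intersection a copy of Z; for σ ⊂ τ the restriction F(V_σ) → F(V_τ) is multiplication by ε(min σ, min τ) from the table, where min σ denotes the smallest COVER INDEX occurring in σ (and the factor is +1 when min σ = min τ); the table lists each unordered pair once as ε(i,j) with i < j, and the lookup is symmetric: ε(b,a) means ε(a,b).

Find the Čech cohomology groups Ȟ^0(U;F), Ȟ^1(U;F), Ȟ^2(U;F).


Ȟ^0(U;F) ≅ Z, Ȟ^1(U;F) ≅ 0 and Ȟ^2(U;F) ≅ Z/2

nonempty intersections:
  V12={p16,p17,p29} V13={p6,p28,p29} V14={p6,p18,p23} V15={p14,p23,p27} V16={p16,p24,p27} V23={p4,p12,p29} V24={p7,p8,p25} V25={p1,p8,p12} V26={p16,p25,p31} V34={p6,p9,p26} V35={p10,p12,p30} V36={p9,p19,p30} V45={p2,p8,p23,p33} V46={p9,p15,p25} V56={p27,p30,p32}
  V123={p29} V126={p16} V134={p6} V145={p23} V156={p27} V235={p12} V245={p8} V246={p25} V346={p9} V356={p30}
C dims 6,15,10; δ0: rk 5, SNF 1^5; δ1: rk 10, SNF 1^9·2
Ȟ^0: (6−5)−0=1 ⇒ Z
Ȟ^1: (15−10)−5=0 ⇒ 0
Ȟ^2: (10−0)−10=0 plus torsion [2] ⇒ Z/2


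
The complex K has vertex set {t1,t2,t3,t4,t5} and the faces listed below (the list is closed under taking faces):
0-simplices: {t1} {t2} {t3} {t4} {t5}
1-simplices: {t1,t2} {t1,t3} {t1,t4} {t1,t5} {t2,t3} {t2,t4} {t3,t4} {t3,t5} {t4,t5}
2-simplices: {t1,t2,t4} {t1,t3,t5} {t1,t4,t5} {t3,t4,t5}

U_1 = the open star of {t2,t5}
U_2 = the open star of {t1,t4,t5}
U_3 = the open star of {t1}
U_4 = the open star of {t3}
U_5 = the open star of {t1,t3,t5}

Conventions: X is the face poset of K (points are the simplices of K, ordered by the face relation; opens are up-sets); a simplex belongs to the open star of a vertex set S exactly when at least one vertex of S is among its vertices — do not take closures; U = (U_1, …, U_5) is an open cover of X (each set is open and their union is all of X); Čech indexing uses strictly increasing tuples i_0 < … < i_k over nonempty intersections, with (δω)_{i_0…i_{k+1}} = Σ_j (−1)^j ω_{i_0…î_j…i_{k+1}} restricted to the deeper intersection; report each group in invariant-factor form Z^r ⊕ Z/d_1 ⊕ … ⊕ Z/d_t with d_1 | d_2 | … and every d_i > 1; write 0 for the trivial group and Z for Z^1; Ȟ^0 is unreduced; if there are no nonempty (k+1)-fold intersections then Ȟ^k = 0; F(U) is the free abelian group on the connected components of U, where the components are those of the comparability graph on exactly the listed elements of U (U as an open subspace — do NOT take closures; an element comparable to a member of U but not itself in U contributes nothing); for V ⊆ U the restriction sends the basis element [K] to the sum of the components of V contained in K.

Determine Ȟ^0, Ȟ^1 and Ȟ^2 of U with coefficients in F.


Ȟ^0 = Z, Ȟ^1 = Z, Ȟ^2 = 0

cover nerve:
  U1={{t2},{t5},{t1,t2},{t1,t5},{t2,t3},{t2,t4},{t3,t5},{t4,t5},{t1,t2,t4},{t1,t3,t5},{t1,t4,t5},{t3,t4,t5}} U2={{t1},{t4},{t5},{t1,t2},{t1,t3},{t1,t4},{t1,t5},{t2,t4},{t3,t4},{t3,t5},{t4,t5},{t1,t2,t4},{t1,t3,t5},{t1,t4,t5},{t3,t4,t5}} U3={{t1},{t1,t2},{t1,t3},{t1,t4},{t1,t5},{t1,t2,t4},{t1,t3,t5},{t1,t4,t5}} U4={{t3},{t1,t3},{t2,t3},{t3,t4},{t3,t5},{t1,t3,t5},{t3,t4,t5}} U5={{t1},{t3},{t5},{t1,t2},{t1,t3},{t1,t4},{t1,t5},{t2,t3},{t3,t4},{t3,t5},{t4,t5},{t1,t2,t4},{t1,t3,t5},{t1,t4,t5},{t3,t4,t5}}
  U12={{t5},{t1,t2},{t1,t5},{t2,t4},{t3,t5},{t4,t5},{t1,t2,t4},{t1,t3,t5},{t1,t4,t5},{t3,t4,t5}} U13={{t1,t2},{t1,t5},{t1,t2,t4},{t1,t3,t5},{t1,t4,t5}} U14={{t2,t3},{t3,t5},{t1,t3,t5},{t3,t4,t5}} U15={{t5},{t1,t2},{t1,t5},{t2,t3},{t3,t5},{t4,t5},{t1,t2,t4},{t1,t3,t5},{t1,t4,t5},{t3,t4,t5}} U23={{t1},{t1,t2},{t1,t3},{t1,t4},{t1,t5},{t1,t2,t4},{t1,t3,t5},{t1,t4,t5}} U24={{t1,t3},{t3,t4},{t3,t5},{t1,t3,t5},{t3,t4,t5}} U25={{t1},{t5},{t1,t2},{t1,t3},{t1,t4},{t1,t5},{t3,t4},{t3,t5},{t4,t5},{t1,t2,t4},{t1,t3,t5},{t1,t4,t5},{t3,t4,t5}} U34={{t1,t3},{t1,t3,t5}} U35={{t1},{t1,t2},{t1,t3},{t1,t4},{t1,t5},{t1,t2,t4},{t1,t3,t5},{t1,t4,t5}} U45={{t3},{t1,t3},{t2,t3},{t3,t4},{t3,t5},{t1,t3,t5},{t3,t4,t5}}
  U123={{t1,t2},{t1,t5},{t1,t2,t4},{t1,t3,t5},{t1,t4,t5}} U124={{t3,t5},{t1,t3,t5},{t3,t4,t5}} U125={{t5},{t1,t2},{t1,t5},{t3,t5},{t4,t5},{t1,t2,t4},{t1,t3,t5},{t1,t4,t5},{t3,t4,t5}} U134={{t1,t3,t5}} U135={{t1,t2},{t1,t5},{t1,t2,t4},{t1,t3,t5},{t1,t4,t5}} U145={{t2,t3},{t3,t5},{t1,t3,t5},{t3,t4,t5}} U234={{t1,t3},{t1,t3,t5}} U235={{t1},{t1,t2},{t1,t3},{t1,t4},{t1,t5},{t1,t2,t4},{t1,t3,t5},{t1,t4,t5}} U245={{t1,t3},{t3,t4},{t3,t5},{t1,t3,t5},{t3,t4,t5}} U345={{t1,t3},{t1,t3,t5}}
  U1234={{t1,t3,t5}} U1235={{t1,t2},{t1,t5},{t1,t2,t4},{t1,t3,t5},{t1,t4,t5}} U1245={{t3,t5},{t1,t3,t5},{t3,t4,t5}} U1345={{t1,t3,t5}} U2345={{t1,t3},{t1,t3,t5}}
  U12345={{t1,t3,t5}}
components per intersection:
  U1: {{t2},{t1,t2},{t2,t3},{t2,t4},{t1,t2,t4}} {{t5},{t1,t5},{t3,t5},{t4,t5},{t1,t3,t5},{t1,t4,t5},{t3,t4,t5}}
  U2: {{t1},{t4},{t5},{t1,t2},{t1,t3},{t1,t4},{t1,t5},{t2,t4},{t3,t4},{t3,t5},{t4,t5},{t1,t2,t4},{t1,t3,t5},{t1,t4,t5},{t3,t4,t5}}
  U3: {{t1},{t1,t2},{t1,t3},{t1,t4},{t1,t5},{t1,t2,t4},{t1,t3,t5},{t1,t4,t5}}
  U4: {{t3},{t1,t3},{t2,t3},{t3,t4},{t3,t5},{t1,t3,t5},{t3,t4,t5}}
  U5: {{t1},{t3},{t5},{t1,t2},{t1,t3},{t1,t4},{t1,t5},{t2,t3},{t3,t4},{t3,t5},{t4,t5},{t1,t2,t4},{t1,t3,t5},{t1,t4,t5},{t3,t4,t5}}
  U12: {{t5},{t1,t5},{t3,t5},{t4,t5},{t1,t3,t5},{t1,t4,t5},{t3,t4,t5}} {{t1,t2},{t2,t4},{t1,t2,t4}}
  U13: {{t1,t2},{t1,t2,t4}} {{t1,t5},{t1,t3,t5},{t1,t4,t5}}
  U14: {{t2,t3}} {{t3,t5},{t1,t3,t5},{t3,t4,t5}}
  U15: {{t5},{t1,t5},{t3,t5},{t4,t5},{t1,t3,t5},{t1,t4,t5},{t3,t4,t5}} {{t1,t2},{t1,t2,t4}} {{t2,t3}}
  U23: {{t1},{t1,t2},{t1,t3},{t1,t4},{t1,t5},{t1,t2,t4},{t1,t3,t5},{t1,t4,t5}}
  U24: {{t1,t3},{t3,t4},{t3,t5},{t1,t3,t5},{t3,t4,t5}}
  U25: {{t1},{t5},{t1,t2},{t1,t3},{t1,t4},{t1,t5},{t3,t4},{t3,t5},{t4,t5},{t1,t2,t4},{t1,t3,t5},{t1,t4,t5},{t3,t4,t5}}
  U34: {{t1,t3},{t1,t3,t5}}
  U35: {{t1},{t1,t2},{t1,t3},{t1,t4},{t1,t5},{t1,t2,t4},{t1,t3,t5},{t1,t4,t5}}
  U45: {{t3},{t1,t3},{t2,t3},{t3,t4},{t3,t5},{t1,t3,t5},{t3,t4,t5}}
  U123: {{t1,t2},{t1,t2,t4}} {{t1,t5},{t1,t3,t5},{t1,t4,t5}}
  U124: {{t3,t5},{t1,t3,t5},{t3,t4,t5}}
  U125: {{t5},{t1,t5},{t3,t5},{t4,t5},{t1,t3,t5},{t1,t4,t5},{t3,t4,t5}} {{t1,t2},{t1,t2,t4}}
  U134: {{t1,t3,t5}}
  U135: {{t1,t2},{t1,t2,t4}} {{t1,t5},{t1,t3,t5},{t1,t4,t5}}
  U145: {{t2,t3}} {{t3,t5},{t1,t3,t5},{t3,t4,t5}}
  U234: {{t1,t3},{t1,t3,t5}}
  U235: {{t1},{t1,t2},{t1,t3},{t1,t4},{t1,t5},{t1,t2,t4},{t1,t3,t5},{t1,t4,t5}}
  U245: {{t1,t3},{t3,t4},{t3,t5},{t1,t3,t5},{t3,t4,t5}}
  U345: {{t1,t3},{t1,t3,t5}}
  U1234: {{t1,t3,t5}}
  U1235: {{t1,t2},{t1,t2,t4}} {{t1,t5},{t1,t3,t5},{t1,t4,t5}}
  U1245: {{t3,t5},{t1,t3,t5},{t3,t4,t5}}
  U1345: {{t1,t3,t5}}
  U2345: {{t1,t3},{t1,t3,t5}}
  U12345: {{t1,t3,t5}}
C dims 6,15,14,6; δ0: rk 5, SNF 1^5; δ1: rk 9, SNF 1^9; δ2: rk 5, SNF 1^5
Ȟ^0: (6−5)−0=1 ⇒ Z
Ȟ^1: (15−9)−5=1 ⇒ Z
Ȟ^2: (14−5)−9=0 ⇒ 0


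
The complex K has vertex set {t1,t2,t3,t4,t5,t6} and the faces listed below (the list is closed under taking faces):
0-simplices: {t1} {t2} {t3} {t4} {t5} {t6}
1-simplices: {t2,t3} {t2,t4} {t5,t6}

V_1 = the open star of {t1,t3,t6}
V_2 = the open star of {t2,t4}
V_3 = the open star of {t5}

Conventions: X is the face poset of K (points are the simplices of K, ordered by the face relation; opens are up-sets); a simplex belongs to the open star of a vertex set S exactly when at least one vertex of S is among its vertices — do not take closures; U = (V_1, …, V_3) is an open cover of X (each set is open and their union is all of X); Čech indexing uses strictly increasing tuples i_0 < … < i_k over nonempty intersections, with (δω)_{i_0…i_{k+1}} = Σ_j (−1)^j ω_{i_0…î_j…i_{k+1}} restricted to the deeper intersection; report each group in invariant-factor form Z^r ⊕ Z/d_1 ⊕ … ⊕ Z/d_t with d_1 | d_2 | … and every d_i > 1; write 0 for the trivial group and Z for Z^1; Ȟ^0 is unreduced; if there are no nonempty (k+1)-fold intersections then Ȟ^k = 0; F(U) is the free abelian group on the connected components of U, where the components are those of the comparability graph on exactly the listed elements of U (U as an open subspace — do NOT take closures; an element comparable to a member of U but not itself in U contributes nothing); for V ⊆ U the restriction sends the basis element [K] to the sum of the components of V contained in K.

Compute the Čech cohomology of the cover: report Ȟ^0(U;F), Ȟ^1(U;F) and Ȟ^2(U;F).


Ȟ^0(U;F) ≅ Z^3; Ȟ^1(U;F) ≅ 0; Ȟ^2(U;F) ≅ 0

nonempty overlaps:
  V1={{t1},{t3},{t6},{t2,t3},{t5,t6}} V2={{t2},{t4},{t2,t3},{t2,t4}} V3={{t5},{t5,t6}}
  V12={{t2,t3}} V13={{t5,t6}}
components per intersection:
  V1: {{t1}} {{t3},{t2,t3}} {{t6},{t5,t6}}
  V2: {{t2},{t4},{t2,t3},{t2,t4}}
  V3: {{t5},{t5,t6}}
  V12: {{t2,t3}}
  V13: {{t5,t6}}
C dims 5,2; δ0: rk 2, SNF 1^2
degree 0: 5−2−0 = 3 → Ȟ^0 ≅ Z^3
degree 1: 2−0−2 = 0 → Ȟ^1 ≅ 0
degree 2: 0−0−0 = 0 → Ȟ^2 ≅ 0


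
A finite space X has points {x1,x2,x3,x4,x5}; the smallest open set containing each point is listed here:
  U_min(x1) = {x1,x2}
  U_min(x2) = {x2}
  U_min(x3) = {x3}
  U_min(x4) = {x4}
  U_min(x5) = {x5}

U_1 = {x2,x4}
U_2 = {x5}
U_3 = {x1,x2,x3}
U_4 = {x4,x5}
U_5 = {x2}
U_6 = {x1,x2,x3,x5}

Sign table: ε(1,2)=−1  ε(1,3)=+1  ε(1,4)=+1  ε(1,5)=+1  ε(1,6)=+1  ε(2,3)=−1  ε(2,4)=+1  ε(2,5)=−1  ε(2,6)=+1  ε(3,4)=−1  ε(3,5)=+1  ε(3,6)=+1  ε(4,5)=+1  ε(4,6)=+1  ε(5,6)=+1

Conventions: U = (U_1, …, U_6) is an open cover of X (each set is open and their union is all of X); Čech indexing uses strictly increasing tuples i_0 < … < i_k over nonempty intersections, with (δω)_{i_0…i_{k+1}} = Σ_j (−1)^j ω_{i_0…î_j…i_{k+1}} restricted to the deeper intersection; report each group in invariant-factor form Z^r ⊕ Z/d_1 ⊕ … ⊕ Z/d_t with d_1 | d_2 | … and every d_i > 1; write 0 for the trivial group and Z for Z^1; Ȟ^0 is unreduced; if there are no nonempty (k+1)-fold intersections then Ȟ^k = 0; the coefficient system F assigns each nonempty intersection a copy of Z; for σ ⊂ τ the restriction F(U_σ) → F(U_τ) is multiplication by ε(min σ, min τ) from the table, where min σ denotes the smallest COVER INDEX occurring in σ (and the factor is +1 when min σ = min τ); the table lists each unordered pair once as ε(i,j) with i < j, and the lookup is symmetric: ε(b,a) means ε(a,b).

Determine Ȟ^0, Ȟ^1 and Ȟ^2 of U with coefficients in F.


Ȟ^0 = Z; Ȟ^1 = Z; Ȟ^2 = 0

nerve of the cover:
  U13={x2} U14={x4} U15={x2} U16={x2} U24={x5} U26={x5} U35={x2} U36={x1,x2,x3} U46={x5} U56={x2}
  U135={x2} U136={x2} U156={x2} U246={x5} U356={x2}
  U1356={x2}
C dims 6,10,5,1; δ0: rk 5, SNF 1^5; δ1: rk 4, SNF 1^4; δ2: rk 1, SNF 1^1
Ȟ^0 = (6 − 5) − 0 = 1, so Ȟ^0 ≅ Z
Ȟ^1 = (10 − 4) − 5 = 1, so Ȟ^1 ≅ Z
Ȟ^2 = (5 − 1) − 4 = 0, so Ȟ^2 ≅ 0


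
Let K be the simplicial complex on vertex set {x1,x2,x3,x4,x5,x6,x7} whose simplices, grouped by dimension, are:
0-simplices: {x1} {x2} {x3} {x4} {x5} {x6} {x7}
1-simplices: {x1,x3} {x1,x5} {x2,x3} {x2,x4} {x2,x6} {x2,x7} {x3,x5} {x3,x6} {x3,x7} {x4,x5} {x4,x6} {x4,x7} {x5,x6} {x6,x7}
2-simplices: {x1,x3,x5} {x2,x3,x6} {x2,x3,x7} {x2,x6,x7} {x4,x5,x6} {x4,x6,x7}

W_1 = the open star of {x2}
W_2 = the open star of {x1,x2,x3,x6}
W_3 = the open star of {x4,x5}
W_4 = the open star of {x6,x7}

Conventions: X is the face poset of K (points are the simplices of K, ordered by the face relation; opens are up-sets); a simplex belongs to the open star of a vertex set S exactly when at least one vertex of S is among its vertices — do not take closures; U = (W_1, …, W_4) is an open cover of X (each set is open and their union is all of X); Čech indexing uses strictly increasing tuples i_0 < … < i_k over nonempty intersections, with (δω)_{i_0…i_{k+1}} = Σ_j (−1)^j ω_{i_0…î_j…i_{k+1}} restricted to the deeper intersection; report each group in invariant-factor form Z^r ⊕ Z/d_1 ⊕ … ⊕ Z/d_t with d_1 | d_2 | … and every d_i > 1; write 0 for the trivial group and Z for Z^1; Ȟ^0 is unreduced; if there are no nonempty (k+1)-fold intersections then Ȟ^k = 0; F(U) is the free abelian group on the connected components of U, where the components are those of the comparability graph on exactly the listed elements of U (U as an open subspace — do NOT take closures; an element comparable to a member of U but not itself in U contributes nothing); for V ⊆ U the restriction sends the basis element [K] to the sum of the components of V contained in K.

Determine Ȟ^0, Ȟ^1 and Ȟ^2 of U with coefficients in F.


Ȟ^0(U;F) ≅ Z, Ȟ^1(U;F) ≅ Z^2, Ȟ^2(U;F) ≅ 0

intersection data:
  W1={{x2},{x2,x3},{x2,x4},{x2,x6},{x2,x7},{x2,x3,x6},{x2,x3,x7},{x2,x6,x7}} W2={{x1},{x2},{x3},{x6},{x1,x3},{x1,x5},{x2,x3},{x2,x4},{x2,x6},{x2,x7},{x3,x5},{x3,x6},{x3,x7},{x4,x6},{x5,x6},{x6,x7},{x1,x3,x5},{x2,x3,x6},{x2,x3,x7},{x2,x6,x7},{x4,x5,x6},{x4,x6,x7}} W3={{x4},{x5},{x1,x5},{x2,x4},{x3,x5},{x4,x5},{x4,x6},{x4,x7},{x5,x6},{x1,x3,x5},{x4,x5,x6},{x4,x6,x7}} W4={{x6},{x7},{x2,x6},{x2,x7},{x3,x6},{x3,x7},{x4,x6},{x4,x7},{x5,x6},{x6,x7},{x2,x3,x6},{x2,x3,x7},{x2,x6,x7},{x4,x5,x6},{x4,x6,x7}}
  W12={{x2},{x2,x3},{x2,x4},{x2,x6},{x2,x7},{x2,x3,x6},{x2,x3,x7},{x2,x6,x7}} W13={{x2,x4}} W14={{x2,x6},{x2,x7},{x2,x3,x6},{x2,x3,x7},{x2,x6,x7}} W23={{x1,x5},{x2,x4},{x3,x5},{x4,x6},{x5,x6},{x1,x3,x5},{x4,x5,x6},{x4,x6,x7}} W24={{x6},{x2,x6},{x2,x7},{x3,x6},{x3,x7},{x4,x6},{x5,x6},{x6,x7},{x2,x3,x6},{x2,x3,x7},{x2,x6,x7},{x4,x5,x6},{x4,x6,x7}} W34={{x4,x6},{x4,x7},{x5,x6},{x4,x5,x6},{x4,x6,x7}}
  W123={{x2,x4}} W124={{x2,x6},{x2,x7},{x2,x3,x6},{x2,x3,x7},{x2,x6,x7}} W234={{x4,x6},{x5,x6},{x4,x5,x6},{x4,x6,x7}}
components per intersection:
  W1: {{x2},{x2,x3},{x2,x4},{x2,x6},{x2,x7},{x2,x3,x6},{x2,x3,x7},{x2,x6,x7}}
  W2: {{x1},{x2},{x3},{x6},{x1,x3},{x1,x5},{x2,x3},{x2,x4},{x2,x6},{x2,x7},{x3,x5},{x3,x6},{x3,x7},{x4,x6},{x5,x6},{x6,x7},{x1,x3,x5},{x2,x3,x6},{x2,x3,x7},{x2,x6,x7},{x4,x5,x6},{x4,x6,x7}}
  W3: {{x4},{x5},{x1,x5},{x2,x4},{x3,x5},{x4,x5},{x4,x6},{x4,x7},{x5,x6},{x1,x3,x5},{x4,x5,x6},{x4,x6,x7}}
  W4: {{x6},{x7},{x2,x6},{x2,x7},{x3,x6},{x3,x7},{x4,x6},{x4,x7},{x5,x6},{x6,x7},{x2,x3,x6},{x2,x3,x7},{x2,x6,x7},{x4,x5,x6},{x4,x6,x7}}
  W12: {{x2},{x2,x3},{x2,x4},{x2,x6},{x2,x7},{x2,x3,x6},{x2,x3,x7},{x2,x6,x7}}
  W13: {{x2,x4}}
  W14: {{x2,x6},{x2,x7},{x2,x3,x6},{x2,x3,x7},{x2,x6,x7}}
  W23: {{x1,x5},{x3,x5},{x1,x3,x5}} {{x2,x4}} {{x4,x6},{x5,x6},{x4,x5,x6},{x4,x6,x7}}
  W24: {{x6},{x2,x6},{x2,x7},{x3,x6},{x3,x7},{x4,x6},{x5,x6},{x6,x7},{x2,x3,x6},{x2,x3,x7},{x2,x6,x7},{x4,x5,x6},{x4,x6,x7}}
  W34: {{x4,x6},{x4,x7},{x5,x6},{x4,x5,x6},{x4,x6,x7}}
  W123: {{x2,x4}}
  W124: {{x2,x6},{x2,x7},{x2,x3,x6},{x2,x3,x7},{x2,x6,x7}}
  W234: {{x4,x6},{x5,x6},{x4,x5,x6},{x4,x6,x7}}
C dims 4,8,3; δ0: rk 3, SNF 1^3; δ1: rk 3, SNF 1^3
Ȟ^0 = (4 − 3) − 0 = 1, so Ȟ^0 ≅ Z
Ȟ^1 = (8 − 3) − 3 = 2, so Ȟ^1 ≅ Z^2
Ȟ^2 = (3 − 0) − 3 = 0, so Ȟ^2 ≅ 0


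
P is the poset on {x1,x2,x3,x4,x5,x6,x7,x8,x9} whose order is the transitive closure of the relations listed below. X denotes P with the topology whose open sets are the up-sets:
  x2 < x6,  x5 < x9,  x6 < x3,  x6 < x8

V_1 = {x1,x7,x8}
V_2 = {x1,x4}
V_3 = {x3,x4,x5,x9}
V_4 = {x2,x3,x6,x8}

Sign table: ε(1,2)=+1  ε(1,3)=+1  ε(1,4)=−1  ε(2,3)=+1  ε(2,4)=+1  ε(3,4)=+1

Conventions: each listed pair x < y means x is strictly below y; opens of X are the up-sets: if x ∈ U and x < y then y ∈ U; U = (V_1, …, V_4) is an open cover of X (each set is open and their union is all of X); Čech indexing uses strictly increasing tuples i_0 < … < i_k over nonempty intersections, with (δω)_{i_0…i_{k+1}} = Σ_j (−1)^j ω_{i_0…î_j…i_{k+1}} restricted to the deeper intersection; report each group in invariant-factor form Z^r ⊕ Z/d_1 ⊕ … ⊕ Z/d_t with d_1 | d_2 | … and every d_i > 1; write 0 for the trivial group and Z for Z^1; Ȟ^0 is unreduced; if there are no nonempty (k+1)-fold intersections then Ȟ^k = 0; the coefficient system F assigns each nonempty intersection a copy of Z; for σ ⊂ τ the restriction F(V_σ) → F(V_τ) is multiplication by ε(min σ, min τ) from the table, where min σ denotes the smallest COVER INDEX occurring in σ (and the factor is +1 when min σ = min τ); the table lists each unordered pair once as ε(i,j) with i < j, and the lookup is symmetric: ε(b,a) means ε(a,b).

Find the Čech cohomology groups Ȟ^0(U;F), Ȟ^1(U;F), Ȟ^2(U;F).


Ȟ^0 ≅ 0,  Ȟ^1 ≅ Z/2,  Ȟ^2 ≅ 0

nerve of the cover:
  V12={x1} V14={x8} V23={x4} V34={x3}
C dims 4,4; δ0: rk 4, SNF 1^3·2
Ȟ^0 = (4 − 4) − 0 = 0, so Ȟ^0 ≅ 0
Ȟ^1 = (4 − 0) − 4 = 0 plus torsion [2], so Ȟ^1 ≅ Z/2
Ȟ^2 = (0 − 0) − 0 = 0, so Ȟ^2 ≅ 0


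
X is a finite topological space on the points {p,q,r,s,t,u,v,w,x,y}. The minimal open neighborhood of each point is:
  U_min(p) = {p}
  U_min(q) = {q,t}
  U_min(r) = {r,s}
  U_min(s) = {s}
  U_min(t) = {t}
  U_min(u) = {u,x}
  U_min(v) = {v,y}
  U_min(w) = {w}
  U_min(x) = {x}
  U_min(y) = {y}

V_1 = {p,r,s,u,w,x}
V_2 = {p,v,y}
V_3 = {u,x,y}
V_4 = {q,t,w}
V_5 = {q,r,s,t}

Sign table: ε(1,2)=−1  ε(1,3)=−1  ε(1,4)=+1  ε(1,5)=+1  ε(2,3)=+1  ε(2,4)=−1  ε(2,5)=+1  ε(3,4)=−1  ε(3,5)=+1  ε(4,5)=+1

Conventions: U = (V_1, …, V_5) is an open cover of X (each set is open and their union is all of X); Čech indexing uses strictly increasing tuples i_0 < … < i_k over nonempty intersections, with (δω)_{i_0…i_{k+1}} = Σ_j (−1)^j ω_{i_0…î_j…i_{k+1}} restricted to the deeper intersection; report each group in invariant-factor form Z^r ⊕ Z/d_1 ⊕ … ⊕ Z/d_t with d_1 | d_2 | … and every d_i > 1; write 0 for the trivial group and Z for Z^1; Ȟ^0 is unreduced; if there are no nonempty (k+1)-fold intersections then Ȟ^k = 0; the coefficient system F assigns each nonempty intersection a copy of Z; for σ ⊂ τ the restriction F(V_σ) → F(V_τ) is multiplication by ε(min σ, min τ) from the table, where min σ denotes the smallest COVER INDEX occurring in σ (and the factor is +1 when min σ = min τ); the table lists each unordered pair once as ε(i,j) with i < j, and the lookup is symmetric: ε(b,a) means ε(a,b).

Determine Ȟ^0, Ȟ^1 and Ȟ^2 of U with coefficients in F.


Ȟ^0(U;F) ≅ Z, Ȟ^1(U;F) ≅ Z^2 and Ȟ^2(U;F) ≅ 0

nerve simplices:
  V12={p} V13={u,x} V14={w} V15={r,s} V23={y} V45={q,t}
C dims 5,6; δ0: rk 4, SNF 1^4
degree 0: 5−4−0 = 1 → Ȟ^0 ≅ Z
degree 1: 6−0−4 = 2 → Ȟ^1 ≅ Z^2
degree 2: 0−0−0 = 0 → Ȟ^2 ≅ 0


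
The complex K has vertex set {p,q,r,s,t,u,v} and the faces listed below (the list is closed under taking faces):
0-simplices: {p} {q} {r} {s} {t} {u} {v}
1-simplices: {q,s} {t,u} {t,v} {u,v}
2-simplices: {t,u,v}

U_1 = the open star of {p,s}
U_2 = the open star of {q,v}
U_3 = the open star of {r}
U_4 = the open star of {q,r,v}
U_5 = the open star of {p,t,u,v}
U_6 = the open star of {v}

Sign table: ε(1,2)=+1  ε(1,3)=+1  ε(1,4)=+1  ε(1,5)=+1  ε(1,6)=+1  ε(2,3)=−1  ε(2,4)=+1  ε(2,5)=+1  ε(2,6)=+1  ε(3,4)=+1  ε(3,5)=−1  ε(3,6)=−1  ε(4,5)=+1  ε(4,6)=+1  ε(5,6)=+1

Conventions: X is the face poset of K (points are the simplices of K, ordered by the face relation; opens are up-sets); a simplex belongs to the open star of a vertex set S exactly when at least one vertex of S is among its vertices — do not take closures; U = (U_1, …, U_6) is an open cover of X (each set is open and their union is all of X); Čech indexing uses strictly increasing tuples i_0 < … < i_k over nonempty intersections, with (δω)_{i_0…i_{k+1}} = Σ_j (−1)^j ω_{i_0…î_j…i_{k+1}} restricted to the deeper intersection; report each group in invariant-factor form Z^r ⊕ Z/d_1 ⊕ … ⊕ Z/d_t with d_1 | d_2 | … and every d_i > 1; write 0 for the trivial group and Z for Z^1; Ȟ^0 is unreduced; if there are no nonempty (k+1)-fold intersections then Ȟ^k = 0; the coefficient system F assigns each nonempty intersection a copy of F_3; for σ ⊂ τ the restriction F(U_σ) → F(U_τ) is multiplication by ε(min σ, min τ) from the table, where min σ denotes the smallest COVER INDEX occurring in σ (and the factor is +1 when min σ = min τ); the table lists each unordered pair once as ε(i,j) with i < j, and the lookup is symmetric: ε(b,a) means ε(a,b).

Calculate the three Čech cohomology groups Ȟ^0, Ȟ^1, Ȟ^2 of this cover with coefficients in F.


Ȟ^0 = Z/3; Ȟ^1 = Z/3; Ȟ^2 = 0

cover nerve:
  U1={{p},{s},{q,s}} U2={{q},{v},{q,s},{t,v},{u,v},{t,u,v}} U3={{r}} U4={{q},{r},{v},{q,s},{t,v},{u,v},{t,u,v}} U5={{p},{t},{u},{v},{t,u},{t,v},{u,v},{t,u,v}} U6={{v},{t,v},{u,v},{t,u,v}}
  U12={{q,s}} U14={{q,s}} U15={{p}} U24={{q},{v},{q,s},{t,v},{u,v},{t,u,v}} U25={{v},{t,v},{u,v},{t,u,v}} U26={{v},{t,v},{u,v},{t,u,v}} U34={{r}} U45={{v},{t,v},{u,v},{t,u,v}} U46={{v},{t,v},{u,v},{t,u,v}} U56={{v},{t,v},{u,v},{t,u,v}}
  U124={{q,s}} U245={{v},{t,v},{u,v},{t,u,v}} U246={{v},{t,v},{u,v},{t,u,v}} U256={{v},{t,v},{u,v},{t,u,v}} U456={{v},{t,v},{u,v},{t,u,v}}
  U2456={{v},{t,v},{u,v},{t,u,v}}
C dims 6,10,5,1; δ0: rk_F3 5; δ1: rk_F3 4; δ2: rk_F3 1
Ȟ^0: (6−5)−0=1 ⇒ Z/3
Ȟ^1: (10−4)−5=1 ⇒ Z/3
Ȟ^2: (5−1)−4=0 ⇒ 0


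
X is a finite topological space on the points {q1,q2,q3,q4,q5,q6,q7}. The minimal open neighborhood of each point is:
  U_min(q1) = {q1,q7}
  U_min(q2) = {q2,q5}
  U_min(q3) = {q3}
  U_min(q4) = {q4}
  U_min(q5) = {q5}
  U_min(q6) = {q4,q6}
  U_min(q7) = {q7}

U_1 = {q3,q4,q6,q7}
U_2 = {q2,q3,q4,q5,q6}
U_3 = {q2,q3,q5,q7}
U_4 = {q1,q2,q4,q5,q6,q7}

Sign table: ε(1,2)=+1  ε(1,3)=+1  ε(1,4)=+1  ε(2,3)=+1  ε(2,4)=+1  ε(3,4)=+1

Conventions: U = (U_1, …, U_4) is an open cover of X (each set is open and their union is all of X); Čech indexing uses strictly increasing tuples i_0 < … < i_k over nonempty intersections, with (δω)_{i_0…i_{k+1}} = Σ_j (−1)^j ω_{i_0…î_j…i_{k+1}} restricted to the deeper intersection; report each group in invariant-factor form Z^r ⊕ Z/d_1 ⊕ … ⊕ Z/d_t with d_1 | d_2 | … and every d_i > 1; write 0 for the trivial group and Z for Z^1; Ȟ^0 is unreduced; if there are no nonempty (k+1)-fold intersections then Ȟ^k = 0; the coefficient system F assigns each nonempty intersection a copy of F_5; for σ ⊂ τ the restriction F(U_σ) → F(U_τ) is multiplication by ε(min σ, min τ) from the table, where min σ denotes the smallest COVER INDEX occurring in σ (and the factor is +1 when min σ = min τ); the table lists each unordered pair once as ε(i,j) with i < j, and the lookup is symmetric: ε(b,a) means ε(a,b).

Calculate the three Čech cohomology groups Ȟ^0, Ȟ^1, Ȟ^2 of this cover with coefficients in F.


Ȟ^0 ≅ Z/5, Ȟ^1 ≅ 0, Ȟ^2 ≅ Z/5

nerve of the cover:
  U12={q3,q4,q6} U13={q3,q7} U14={q4,q6,q7} U23={q2,q3,q5} U24={q2,q4,q5,q6} U34={q2,q5,q7}
  U123={q3} U124={q4,q6} U134={q7} U234={q2,q5}
C dims 4,6,4; δ0: rk_F5 3; δ1: rk_F5 3
Ȟ^0 = (4 − 3) − 0 = 1, so Ȟ^0 ≅ Z/5
Ȟ^1 = (6 − 3) − 3 = 0, so Ȟ^1 ≅ 0
Ȟ^2 = (4 − 0) − 3 = 1, so Ȟ^2 ≅ Z/5


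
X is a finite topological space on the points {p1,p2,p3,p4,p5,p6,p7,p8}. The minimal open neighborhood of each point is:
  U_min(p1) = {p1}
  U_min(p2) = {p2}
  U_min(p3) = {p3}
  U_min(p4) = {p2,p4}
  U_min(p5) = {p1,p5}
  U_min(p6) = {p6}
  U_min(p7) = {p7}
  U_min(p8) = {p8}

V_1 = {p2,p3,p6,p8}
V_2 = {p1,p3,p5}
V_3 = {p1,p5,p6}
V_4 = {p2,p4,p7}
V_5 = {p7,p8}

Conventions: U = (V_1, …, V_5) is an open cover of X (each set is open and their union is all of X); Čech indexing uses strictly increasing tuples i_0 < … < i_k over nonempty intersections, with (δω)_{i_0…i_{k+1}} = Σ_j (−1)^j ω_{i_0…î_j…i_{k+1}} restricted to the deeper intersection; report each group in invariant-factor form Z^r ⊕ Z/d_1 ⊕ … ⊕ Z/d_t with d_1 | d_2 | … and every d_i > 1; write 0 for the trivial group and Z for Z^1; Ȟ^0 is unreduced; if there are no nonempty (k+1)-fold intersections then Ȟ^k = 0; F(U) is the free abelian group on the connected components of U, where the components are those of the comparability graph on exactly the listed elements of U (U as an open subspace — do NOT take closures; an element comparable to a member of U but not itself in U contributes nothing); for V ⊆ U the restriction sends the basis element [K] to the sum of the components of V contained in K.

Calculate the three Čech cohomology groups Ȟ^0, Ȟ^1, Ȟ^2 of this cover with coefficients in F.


nerve simplices:
  V12={p3} V13={p6} V14={p2} V15={p8} V23={p1,p5} V45={p7}
components per intersection:
  V1: {p2} {p3} {p6} {p8}
  V2: {p1,p5} {p3}
  V3: {p1,p5} {p6}
  V4: {p2,p4} {p7}
  V5: {p7} {p8}
  V12: {p3}
  V13: {p6}
  V14: {p2}
  V15: {p8}
  V23: {p1,p5}
  V45: {p7}
C dims 12,6; δ0: rk 6, SNF 1^6
degree 0: 12−6−0 = 6 → Ȟ^0 ≅ Z^6
degree 1: 6−0−6 = 0 → Ȟ^1 ≅ 0
degree 2: 0−0−0 = 0 → Ȟ^2 ≅ 0

Ȟ^0(U;F) ≅ Z^6, Ȟ^1(U;F) ≅ 0, Ȟ^2(U;F) ≅ 0
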